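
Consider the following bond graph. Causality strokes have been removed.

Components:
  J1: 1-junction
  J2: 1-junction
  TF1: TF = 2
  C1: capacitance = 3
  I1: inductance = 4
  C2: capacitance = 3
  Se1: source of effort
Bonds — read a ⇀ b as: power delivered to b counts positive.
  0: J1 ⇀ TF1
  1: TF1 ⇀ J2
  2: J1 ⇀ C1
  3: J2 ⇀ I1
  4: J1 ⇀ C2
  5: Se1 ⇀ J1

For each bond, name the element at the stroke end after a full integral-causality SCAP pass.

b5 →J1  (source Se1 imposes e)
b2 →J1  (C1 integral (e out))
b3 →I1  (I1 integral (f out))
b1 →J2  (J2: bond 3 brought flow, rest push out)
b0 →TF1  (through TF1, causality passes straight; one stroke at TF1)
b4 →J1  (1-jn J1 has f-setter on 0)

b0 stroke at TF1
b1 stroke at J2
b2 stroke at J1
b3 stroke at I1
b4 stroke at J1
b5 stroke at J1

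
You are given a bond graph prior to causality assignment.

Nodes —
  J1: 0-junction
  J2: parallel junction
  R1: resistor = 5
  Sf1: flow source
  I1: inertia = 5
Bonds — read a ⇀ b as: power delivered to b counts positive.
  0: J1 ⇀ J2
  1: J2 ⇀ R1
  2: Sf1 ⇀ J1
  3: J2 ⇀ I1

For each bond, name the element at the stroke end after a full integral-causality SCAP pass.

b0 →J1
b1 →J2
b2 →Sf1
b3 →I1

β2 |Sf1  (Sf1 fixes flow; stroke at Sf1)
β0 |J1  (J1: last free bond brings effort in)
β3 |I1  (I1 outputs flow p/I1)
β1 |J2  (only one effort-in slot at J2)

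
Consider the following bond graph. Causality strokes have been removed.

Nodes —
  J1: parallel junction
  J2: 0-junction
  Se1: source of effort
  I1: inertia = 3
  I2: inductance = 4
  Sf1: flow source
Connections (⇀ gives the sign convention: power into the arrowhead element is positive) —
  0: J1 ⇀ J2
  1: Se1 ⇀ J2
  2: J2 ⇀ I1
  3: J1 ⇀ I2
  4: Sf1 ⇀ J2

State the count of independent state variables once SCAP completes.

2  (I1, I2 all integral)

β1 stroke→J2  (source Se1 imposes e)
β4 stroke→Sf1  (Sf1 fixes flow; stroke at Sf1)
β0 stroke→J1  (J2 effort already set via bond 1)
β2 stroke→I1  (J2 effort already set via bond 1)
β3 stroke→I2  (J1: bond 0 brought effort, rest push out)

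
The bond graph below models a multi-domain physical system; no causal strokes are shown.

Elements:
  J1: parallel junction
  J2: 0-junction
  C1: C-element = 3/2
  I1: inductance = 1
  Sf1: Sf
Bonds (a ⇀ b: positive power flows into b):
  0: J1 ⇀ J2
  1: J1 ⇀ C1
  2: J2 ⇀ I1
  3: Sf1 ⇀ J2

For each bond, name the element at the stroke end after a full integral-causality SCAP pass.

b3 stroke at Sf1  (source Sf1 imposes f)
b1 stroke at J1  (C1 integral (e out))
b0 stroke at J2  (common-e at J1 fixed by 1)
b2 stroke at I1  (common-e at J2 fixed by 0)

β0 stroke→J2
β1 stroke→J1
β2 stroke→I1
β3 stroke→Sf1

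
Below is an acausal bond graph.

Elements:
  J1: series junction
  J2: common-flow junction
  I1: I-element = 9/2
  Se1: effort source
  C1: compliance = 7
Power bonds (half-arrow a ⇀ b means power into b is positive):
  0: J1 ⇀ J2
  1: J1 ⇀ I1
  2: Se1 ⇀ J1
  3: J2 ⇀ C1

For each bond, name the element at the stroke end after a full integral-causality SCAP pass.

#0 stroke at J1
#1 stroke at I1
#2 stroke at J1
#3 stroke at J2

#2 stroke at J1  (Se1 (Se) sets effort on bond)
#1 stroke at I1  (I1 integral (f out))
#0 stroke at J1  (common-f at J1 fixed by 1)
#3 stroke at J2  (common-f at J2 fixed by 0)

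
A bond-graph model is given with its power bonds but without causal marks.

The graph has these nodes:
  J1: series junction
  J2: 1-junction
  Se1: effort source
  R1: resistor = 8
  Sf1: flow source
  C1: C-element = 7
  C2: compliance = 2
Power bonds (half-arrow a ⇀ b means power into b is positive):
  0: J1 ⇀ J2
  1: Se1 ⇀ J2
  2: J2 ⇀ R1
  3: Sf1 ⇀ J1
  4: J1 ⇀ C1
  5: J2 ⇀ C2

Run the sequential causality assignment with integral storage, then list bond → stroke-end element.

#1 stroke→J2  (Se1 (Se) sets effort on bond)
#3 stroke→Sf1  (source Sf1 imposes f)
#0 stroke→J1  (J1: bond 3 brought flow, rest push out)
#4 stroke→J1  (J1 flow already set via bond 3)
#2 stroke→J2  (common-f at J2 fixed by 0)
#5 stroke→J2  (1-jn J2 has f-setter on 0)

b0 |J1
b1 |J2
b2 |J2
b3 |Sf1
b4 |J1
b5 |J2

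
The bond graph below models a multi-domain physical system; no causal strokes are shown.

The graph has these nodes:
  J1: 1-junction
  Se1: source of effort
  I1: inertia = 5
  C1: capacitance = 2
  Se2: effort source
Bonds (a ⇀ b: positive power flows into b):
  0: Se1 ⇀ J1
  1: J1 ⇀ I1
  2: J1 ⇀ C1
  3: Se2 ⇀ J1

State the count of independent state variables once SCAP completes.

#0 |J1  (source Se1 imposes e)
#3 |J1  (source Se2 imposes e)
#1 |I1  (I1 outputs flow p/I1)
#2 |J1  (J1: bond 1 brought flow, rest push out)

2  (C1, I1 all integral)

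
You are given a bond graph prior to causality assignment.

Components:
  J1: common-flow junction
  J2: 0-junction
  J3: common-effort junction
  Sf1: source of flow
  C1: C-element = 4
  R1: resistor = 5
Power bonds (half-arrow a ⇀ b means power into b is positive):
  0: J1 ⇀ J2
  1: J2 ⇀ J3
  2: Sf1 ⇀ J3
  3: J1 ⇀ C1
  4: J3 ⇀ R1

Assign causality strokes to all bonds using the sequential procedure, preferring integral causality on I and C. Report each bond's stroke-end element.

bond 0 stroke→J2
bond 1 stroke→J3
bond 2 stroke→Sf1
bond 3 stroke→J1
bond 4 stroke→R1

β2 stroke at Sf1  (source Sf1 imposes f)
β3 stroke at J1  (C1: C, integral causality)
β0 stroke at J2  (J1: last free bond brings flow in)
β1 stroke at J3  (0-jn J2 has e-setter on 0)
β4 stroke at R1  (J3: bond 1 brought effort, rest push out)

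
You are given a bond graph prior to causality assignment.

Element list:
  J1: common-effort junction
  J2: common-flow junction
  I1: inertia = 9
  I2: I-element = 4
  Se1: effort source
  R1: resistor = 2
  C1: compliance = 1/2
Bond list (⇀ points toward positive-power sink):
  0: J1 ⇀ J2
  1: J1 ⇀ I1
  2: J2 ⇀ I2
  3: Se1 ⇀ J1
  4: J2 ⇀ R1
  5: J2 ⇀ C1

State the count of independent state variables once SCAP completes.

#3 stroke→J1  (Se1: effort source, stroke at far end)
#0 stroke→J2  (J1: bond 3 brought effort, rest push out)
#1 stroke→I1  (J1 effort already set via bond 3)
#2 stroke→I2  (I2 outputs flow p/I2)
#4 stroke→J2  (J2 flow already set via bond 2)
#5 stroke→J2  (1-jn J2 has f-setter on 2)

3  (C1, I1, I2 all integral)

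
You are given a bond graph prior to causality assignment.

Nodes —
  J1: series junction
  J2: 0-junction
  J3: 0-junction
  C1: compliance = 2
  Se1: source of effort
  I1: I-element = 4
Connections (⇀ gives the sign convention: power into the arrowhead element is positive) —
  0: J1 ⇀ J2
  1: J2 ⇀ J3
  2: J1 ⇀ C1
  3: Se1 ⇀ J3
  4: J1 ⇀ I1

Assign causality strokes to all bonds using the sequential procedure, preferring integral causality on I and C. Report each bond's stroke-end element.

β0 stroke at J1
β1 stroke at J2
β2 stroke at J1
β3 stroke at J3
β4 stroke at I1

b3 stroke→J3  (Se1 fixes effort; stroke away)
b1 stroke→J2  (0-jn J3 has e-setter on 3)
b0 stroke→J1  (common-e at J2 fixed by 1)
b2 stroke→J1  (prefer integral on C1)
b4 stroke→I1  (only one flow-in slot at J1)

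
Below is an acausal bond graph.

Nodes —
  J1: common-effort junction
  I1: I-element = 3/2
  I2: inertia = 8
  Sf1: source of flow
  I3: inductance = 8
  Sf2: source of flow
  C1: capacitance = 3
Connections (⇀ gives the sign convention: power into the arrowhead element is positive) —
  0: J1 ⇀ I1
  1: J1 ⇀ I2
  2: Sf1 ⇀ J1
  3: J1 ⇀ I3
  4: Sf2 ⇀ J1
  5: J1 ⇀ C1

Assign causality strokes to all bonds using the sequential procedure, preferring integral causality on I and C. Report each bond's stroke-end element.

β2 stroke→Sf1  (source Sf1 imposes f)
β4 stroke→Sf2  (Sf2 fixes flow; stroke at Sf2)
β0 stroke→I1  (I1 integral (f out))
β1 stroke→I2  (prefer integral on I2)
β3 stroke→I3  (I3 outputs flow p/I3)
β5 stroke→J1  (closing 0-jn rule on J1)

b0 stroke→I1
b1 stroke→I2
b2 stroke→Sf1
b3 stroke→I3
b4 stroke→Sf2
b5 stroke→J1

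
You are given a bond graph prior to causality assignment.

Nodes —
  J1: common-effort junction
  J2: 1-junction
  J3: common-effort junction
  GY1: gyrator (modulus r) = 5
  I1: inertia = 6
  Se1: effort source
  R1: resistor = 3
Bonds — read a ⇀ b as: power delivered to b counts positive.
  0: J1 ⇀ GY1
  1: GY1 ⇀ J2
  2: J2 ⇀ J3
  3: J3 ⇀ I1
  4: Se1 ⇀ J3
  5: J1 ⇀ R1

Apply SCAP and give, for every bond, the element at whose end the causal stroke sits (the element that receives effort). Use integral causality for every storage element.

β0 |GY1
β1 |GY1
β2 |J2
β3 |I1
β4 |J3
β5 |J1

β4 →J3  (Se1 (Se) sets effort on bond)
β2 →J2  (J3: bond 4 brought effort, rest push out)
β3 →I1  (J3 effort already set via bond 4)
β1 →GY1  (J2 needs exactly one f-in)
β0 →GY1  (through GY1, causality inverts; strokes same side of GY1)
β5 →J1  (only one effort-in slot at J1)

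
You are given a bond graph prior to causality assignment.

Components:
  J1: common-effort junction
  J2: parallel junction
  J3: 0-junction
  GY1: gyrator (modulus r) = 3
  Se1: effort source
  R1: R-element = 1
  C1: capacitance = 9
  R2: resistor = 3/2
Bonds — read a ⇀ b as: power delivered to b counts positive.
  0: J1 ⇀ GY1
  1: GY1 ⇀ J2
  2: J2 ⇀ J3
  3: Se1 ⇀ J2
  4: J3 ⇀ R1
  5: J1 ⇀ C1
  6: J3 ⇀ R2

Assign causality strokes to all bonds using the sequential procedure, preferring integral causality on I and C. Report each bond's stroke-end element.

b3 |J2  (source Se1 imposes e)
b1 |GY1  (0-jn J2 has e-setter on 3)
b2 |J3  (common-e at J2 fixed by 3)
b4 |R1  (common-e at J3 fixed by 2)
b6 |R2  (J3 effort already set via bond 2)
b0 |GY1  (GY GY1: same side as bond 1)
b5 |J1  (J1: last free bond brings effort in)

b0 stroke→GY1
b1 stroke→GY1
b2 stroke→J3
b3 stroke→J2
b4 stroke→R1
b5 stroke→J1
b6 stroke→R2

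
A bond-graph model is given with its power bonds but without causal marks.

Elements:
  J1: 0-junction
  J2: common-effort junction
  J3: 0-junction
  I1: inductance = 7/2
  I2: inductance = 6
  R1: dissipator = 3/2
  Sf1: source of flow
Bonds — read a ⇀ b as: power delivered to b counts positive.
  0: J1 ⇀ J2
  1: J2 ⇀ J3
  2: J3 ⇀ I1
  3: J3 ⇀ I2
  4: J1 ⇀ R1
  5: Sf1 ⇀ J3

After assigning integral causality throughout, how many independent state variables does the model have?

2  (I1, I2 all integral)

β5 stroke→Sf1  (Sf1: flow source, stroke at near end)
β2 stroke→I1  (I1 integral (f out))
β3 stroke→I2  (prefer integral on I2)
β1 stroke→J3  (closing 0-jn rule on J3)
β0 stroke→J2  (only one effort-in slot at J2)
β4 stroke→J1  (closing 0-jn rule on J1)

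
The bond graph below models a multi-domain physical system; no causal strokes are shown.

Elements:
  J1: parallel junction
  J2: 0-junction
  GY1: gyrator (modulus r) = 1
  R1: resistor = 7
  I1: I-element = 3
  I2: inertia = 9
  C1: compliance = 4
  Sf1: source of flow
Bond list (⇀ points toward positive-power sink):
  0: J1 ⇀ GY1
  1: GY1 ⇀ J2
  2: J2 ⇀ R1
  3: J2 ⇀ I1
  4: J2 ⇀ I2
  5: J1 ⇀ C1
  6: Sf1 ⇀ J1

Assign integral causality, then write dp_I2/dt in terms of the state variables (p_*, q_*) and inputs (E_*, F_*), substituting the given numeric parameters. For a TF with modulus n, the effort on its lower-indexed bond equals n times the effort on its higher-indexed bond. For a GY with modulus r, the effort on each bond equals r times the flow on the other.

dp_I2/dt = -7*p_I1/3 - 7*p_I2/9 + 7*q_C1/4

b6 |Sf1  (source Sf1 imposes f)
b3 |I1  (I1 integral (f out))
b4 |I2  (I2 outputs flow p/I2)
b5 |J1  (C1: C, integral causality)
b0 |GY1  (0-jn J1 has e-setter on 5)
b1 |GY1  (through GY1, causality inverts; strokes same side of GY1)
b2 |J2  (closing 0-jn rule on J2)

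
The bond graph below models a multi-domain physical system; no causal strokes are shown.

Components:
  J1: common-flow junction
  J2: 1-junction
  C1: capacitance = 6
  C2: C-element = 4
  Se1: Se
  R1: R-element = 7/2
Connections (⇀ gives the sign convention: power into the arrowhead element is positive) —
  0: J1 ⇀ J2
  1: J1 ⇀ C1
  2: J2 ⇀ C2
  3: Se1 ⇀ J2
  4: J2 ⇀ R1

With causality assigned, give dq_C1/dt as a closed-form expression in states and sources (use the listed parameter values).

dq_C1/dt = 2*E_Se1/7 - q_C1/21 - q_C2/14

#3 |J2  (Se1 fixes effort; stroke away)
#1 |J1  (C1 integral (e out))
#0 |J2  (J1 needs exactly one f-in)
#2 |J2  (C2 outputs effort q/C2)
#4 |R1  (J2 needs exactly one f-in)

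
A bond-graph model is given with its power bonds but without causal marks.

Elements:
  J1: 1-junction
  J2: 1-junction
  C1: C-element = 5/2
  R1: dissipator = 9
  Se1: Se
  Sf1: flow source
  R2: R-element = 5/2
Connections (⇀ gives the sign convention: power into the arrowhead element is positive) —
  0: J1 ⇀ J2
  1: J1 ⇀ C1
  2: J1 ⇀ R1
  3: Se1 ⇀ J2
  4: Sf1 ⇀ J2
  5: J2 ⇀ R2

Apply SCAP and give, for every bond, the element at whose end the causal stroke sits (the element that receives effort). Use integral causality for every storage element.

β0 stroke at J2
β1 stroke at J1
β2 stroke at J1
β3 stroke at J2
β4 stroke at Sf1
β5 stroke at J2

#3 →J2  (source Se1 imposes e)
#4 →Sf1  (Sf1 fixes flow; stroke at Sf1)
#0 →J2  (J2: bond 4 brought flow, rest push out)
#5 →J2  (J2: bond 4 brought flow, rest push out)
#1 →J1  (1-jn J1 has f-setter on 0)
#2 →J1  (1-jn J1 has f-setter on 0)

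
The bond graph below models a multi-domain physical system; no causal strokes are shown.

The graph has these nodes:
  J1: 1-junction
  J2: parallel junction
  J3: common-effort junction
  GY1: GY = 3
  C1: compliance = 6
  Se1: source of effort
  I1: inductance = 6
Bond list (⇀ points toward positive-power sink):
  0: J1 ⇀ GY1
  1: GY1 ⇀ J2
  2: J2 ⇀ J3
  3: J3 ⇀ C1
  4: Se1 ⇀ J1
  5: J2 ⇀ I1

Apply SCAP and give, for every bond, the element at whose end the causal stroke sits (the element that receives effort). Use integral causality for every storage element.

b4 →J1  (source Se1 imposes e)
b0 →GY1  (J1: last free bond brings flow in)
b1 →GY1  (GY1: gyrator matches bond 0)
b3 →J3  (C1: C, integral causality)
b2 →J2  (0-jn J3 has e-setter on 3)
b5 →I1  (common-e at J2 fixed by 2)

b0 stroke→GY1
b1 stroke→GY1
b2 stroke→J2
b3 stroke→J3
b4 stroke→J1
b5 stroke→I1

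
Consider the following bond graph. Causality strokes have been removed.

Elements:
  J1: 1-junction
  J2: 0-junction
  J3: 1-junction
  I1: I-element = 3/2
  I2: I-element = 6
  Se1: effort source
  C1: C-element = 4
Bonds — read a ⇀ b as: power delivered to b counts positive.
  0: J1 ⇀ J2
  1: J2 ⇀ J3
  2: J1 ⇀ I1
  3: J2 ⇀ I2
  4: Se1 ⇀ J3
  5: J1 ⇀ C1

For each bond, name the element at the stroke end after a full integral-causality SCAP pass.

b0 stroke at J1
b1 stroke at J2
b2 stroke at I1
b3 stroke at I2
b4 stroke at J3
b5 stroke at J1

β4 |J3  (Se1: effort source, stroke at far end)
β1 |J2  (J3 needs exactly one f-in)
β0 |J1  (0-jn J2 has e-setter on 1)
β3 |I2  (J2: bond 1 brought effort, rest push out)
β2 |I1  (I1: I, integral causality)
β5 |J1  (common-f at J1 fixed by 2)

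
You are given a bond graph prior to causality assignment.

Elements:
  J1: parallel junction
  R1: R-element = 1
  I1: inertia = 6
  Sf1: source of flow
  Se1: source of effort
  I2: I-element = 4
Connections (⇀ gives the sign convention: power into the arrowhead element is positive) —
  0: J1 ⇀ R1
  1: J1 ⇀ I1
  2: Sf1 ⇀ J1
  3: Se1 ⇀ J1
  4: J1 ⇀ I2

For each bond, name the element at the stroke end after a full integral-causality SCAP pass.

b0 |R1
b1 |I1
b2 |Sf1
b3 |J1
b4 |I2

#2 →Sf1  (Sf1 fixes flow; stroke at Sf1)
#3 →J1  (Se1 fixes effort; stroke away)
#0 →R1  (0-jn J1 has e-setter on 3)
#1 →I1  (J1 effort already set via bond 3)
#4 →I2  (J1 effort already set via bond 3)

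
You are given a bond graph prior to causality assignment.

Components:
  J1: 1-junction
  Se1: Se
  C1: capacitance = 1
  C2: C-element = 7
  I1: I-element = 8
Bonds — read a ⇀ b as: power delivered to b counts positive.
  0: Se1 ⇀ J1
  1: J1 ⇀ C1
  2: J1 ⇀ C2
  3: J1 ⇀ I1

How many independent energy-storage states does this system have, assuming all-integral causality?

b0 stroke→J1  (source Se1 imposes e)
b1 stroke→J1  (C1: C, integral causality)
b2 stroke→J1  (C2 integral (e out))
b3 stroke→I1  (J1 needs exactly one f-in)

3  (C1, C2, I1 all integral)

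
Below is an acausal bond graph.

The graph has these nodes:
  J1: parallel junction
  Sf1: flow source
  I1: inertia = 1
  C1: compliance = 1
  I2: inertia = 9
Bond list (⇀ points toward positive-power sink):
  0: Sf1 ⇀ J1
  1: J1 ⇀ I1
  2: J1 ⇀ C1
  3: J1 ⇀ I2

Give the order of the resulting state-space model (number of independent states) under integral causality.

#0 stroke at Sf1  (Sf1 (Sf) sets flow on bond)
#1 stroke at I1  (I1: I, integral causality)
#2 stroke at J1  (prefer integral on C1)
#3 stroke at I2  (J1: bond 2 brought effort, rest push out)

3  (C1, I1, I2 all integral)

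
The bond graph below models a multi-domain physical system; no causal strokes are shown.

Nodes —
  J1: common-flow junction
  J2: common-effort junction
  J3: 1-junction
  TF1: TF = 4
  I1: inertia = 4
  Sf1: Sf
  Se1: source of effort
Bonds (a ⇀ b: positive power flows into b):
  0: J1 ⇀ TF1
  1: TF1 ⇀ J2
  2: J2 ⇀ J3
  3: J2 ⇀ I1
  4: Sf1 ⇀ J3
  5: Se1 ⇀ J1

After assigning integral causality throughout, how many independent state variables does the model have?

b4 stroke→Sf1  (source Sf1 imposes f)
b5 stroke→J1  (Se1: effort source, stroke at far end)
b0 stroke→TF1  (closing 1-jn rule on J1)
b2 stroke→J3  (common-f at J3 fixed by 4)
b1 stroke→J2  (through TF1, causality passes straight; one stroke at TF1)
b3 stroke→I1  (J2: bond 1 brought effort, rest push out)

1  (I1 all integral)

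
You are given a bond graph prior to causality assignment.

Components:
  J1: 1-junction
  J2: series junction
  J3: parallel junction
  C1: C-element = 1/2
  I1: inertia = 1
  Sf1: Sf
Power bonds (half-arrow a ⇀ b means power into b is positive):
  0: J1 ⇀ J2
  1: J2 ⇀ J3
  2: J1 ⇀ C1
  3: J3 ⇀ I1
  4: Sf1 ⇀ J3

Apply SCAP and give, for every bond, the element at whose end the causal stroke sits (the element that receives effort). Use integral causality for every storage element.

b4 |Sf1  (source Sf1 imposes f)
b2 |J1  (C1: C, integral causality)
b0 |J2  (only one flow-in slot at J1)
b1 |J3  (J2 needs exactly one f-in)
b3 |I1  (J3: bond 1 brought effort, rest push out)

#0 stroke→J2
#1 stroke→J3
#2 stroke→J1
#3 stroke→I1
#4 stroke→Sf1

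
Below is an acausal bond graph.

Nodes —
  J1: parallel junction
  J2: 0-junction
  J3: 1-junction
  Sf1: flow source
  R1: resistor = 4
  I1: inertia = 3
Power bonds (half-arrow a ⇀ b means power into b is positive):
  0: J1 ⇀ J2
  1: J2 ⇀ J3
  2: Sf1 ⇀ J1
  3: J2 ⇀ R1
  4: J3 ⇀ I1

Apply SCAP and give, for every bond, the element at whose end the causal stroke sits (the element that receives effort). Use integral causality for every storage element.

b2 |Sf1  (Sf1 (Sf) sets flow on bond)
b0 |J1  (only one effort-in slot at J1)
b4 |I1  (I1: I, integral causality)
b1 |J3  (J3: bond 4 brought flow, rest push out)
b3 |J2  (closing 0-jn rule on J2)

β0 stroke at J1
β1 stroke at J3
β2 stroke at Sf1
β3 stroke at J2
β4 stroke at I1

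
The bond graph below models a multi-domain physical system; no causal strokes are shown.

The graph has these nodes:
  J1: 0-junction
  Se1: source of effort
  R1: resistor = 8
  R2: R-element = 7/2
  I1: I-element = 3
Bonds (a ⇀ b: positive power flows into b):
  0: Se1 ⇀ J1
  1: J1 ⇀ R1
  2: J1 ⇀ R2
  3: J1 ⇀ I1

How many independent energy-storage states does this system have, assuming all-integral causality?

β0 stroke→J1  (source Se1 imposes e)
β1 stroke→R1  (J1 effort already set via bond 0)
β2 stroke→R2  (common-e at J1 fixed by 0)
β3 stroke→I1  (0-jn J1 has e-setter on 0)

1  (I1 all integral)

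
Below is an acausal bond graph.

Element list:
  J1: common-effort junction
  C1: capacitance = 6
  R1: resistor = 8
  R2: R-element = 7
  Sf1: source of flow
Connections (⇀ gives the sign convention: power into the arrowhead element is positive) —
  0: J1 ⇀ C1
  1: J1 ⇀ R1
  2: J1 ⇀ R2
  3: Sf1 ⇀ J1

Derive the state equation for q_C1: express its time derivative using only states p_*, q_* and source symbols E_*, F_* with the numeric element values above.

dq_C1/dt = F_Sf1 - 5*q_C1/112

#3 →Sf1  (Sf1: flow source, stroke at near end)
#0 →J1  (C1 integral (e out))
#1 →R1  (J1 effort already set via bond 0)
#2 →R2  (J1 effort already set via bond 0)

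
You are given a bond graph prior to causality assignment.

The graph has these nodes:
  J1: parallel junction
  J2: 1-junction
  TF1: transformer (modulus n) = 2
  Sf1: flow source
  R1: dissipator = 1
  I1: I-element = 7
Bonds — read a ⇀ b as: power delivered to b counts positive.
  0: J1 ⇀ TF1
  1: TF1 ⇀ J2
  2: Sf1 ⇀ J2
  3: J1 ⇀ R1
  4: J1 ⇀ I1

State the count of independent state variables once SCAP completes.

1  (I1 all integral)

β2 stroke at Sf1  (Sf1: flow source, stroke at near end)
β1 stroke at J2  (common-f at J2 fixed by 2)
β0 stroke at TF1  (TF1 one-in-one-out from 1)
β4 stroke at I1  (I1 integral (f out))
β3 stroke at J1  (closing 0-jn rule on J1)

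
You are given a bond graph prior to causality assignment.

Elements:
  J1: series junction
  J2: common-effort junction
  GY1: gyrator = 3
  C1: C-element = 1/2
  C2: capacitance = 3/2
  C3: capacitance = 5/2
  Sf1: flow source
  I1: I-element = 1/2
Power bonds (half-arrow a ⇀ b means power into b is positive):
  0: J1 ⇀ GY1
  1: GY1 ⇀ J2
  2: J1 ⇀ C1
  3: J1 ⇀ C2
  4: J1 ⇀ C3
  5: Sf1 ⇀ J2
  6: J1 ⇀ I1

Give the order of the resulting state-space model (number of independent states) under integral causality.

β5 →Sf1  (Sf1 (Sf) sets flow on bond)
β1 →J2  (only one effort-in slot at J2)
β0 →J1  (through GY1, causality inverts; strokes same side of GY1)
β2 →J1  (prefer integral on C1)
β3 →J1  (prefer integral on C2)
β4 →J1  (C3 integral (e out))
β6 →I1  (J1: last free bond brings flow in)

4  (C1, C2, C3, I1 all integral)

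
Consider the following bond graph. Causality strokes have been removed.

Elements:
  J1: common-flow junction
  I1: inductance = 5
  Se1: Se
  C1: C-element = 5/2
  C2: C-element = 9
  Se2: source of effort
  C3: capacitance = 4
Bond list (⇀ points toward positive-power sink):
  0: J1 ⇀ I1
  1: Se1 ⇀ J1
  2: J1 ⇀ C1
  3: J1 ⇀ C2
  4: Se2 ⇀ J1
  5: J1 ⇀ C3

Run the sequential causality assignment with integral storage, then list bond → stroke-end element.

b1 stroke→J1  (source Se1 imposes e)
b4 stroke→J1  (Se2: effort source, stroke at far end)
b0 stroke→I1  (I1: I, integral causality)
b2 stroke→J1  (1-jn J1 has f-setter on 0)
b3 stroke→J1  (J1: bond 0 brought flow, rest push out)
b5 stroke→J1  (common-f at J1 fixed by 0)

β0 stroke at I1
β1 stroke at J1
β2 stroke at J1
β3 stroke at J1
β4 stroke at J1
β5 stroke at J1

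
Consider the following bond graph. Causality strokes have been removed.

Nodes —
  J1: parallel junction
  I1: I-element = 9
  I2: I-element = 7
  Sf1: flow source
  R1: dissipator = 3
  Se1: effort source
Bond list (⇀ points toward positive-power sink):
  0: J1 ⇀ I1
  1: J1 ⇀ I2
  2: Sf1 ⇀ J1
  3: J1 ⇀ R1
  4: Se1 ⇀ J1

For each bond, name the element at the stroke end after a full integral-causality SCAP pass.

#2 |Sf1  (Sf1 (Sf) sets flow on bond)
#4 |J1  (Se1: effort source, stroke at far end)
#0 |I1  (0-jn J1 has e-setter on 4)
#1 |I2  (J1: bond 4 brought effort, rest push out)
#3 |R1  (J1 effort already set via bond 4)

β0 |I1
β1 |I2
β2 |Sf1
β3 |R1
β4 |J1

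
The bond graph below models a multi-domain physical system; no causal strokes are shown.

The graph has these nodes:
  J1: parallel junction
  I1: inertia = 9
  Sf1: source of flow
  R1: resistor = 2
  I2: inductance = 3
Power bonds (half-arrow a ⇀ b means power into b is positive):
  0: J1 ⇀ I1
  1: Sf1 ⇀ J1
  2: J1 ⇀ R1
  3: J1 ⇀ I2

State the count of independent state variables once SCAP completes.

2  (I1, I2 all integral)

b1 |Sf1  (source Sf1 imposes f)
b0 |I1  (I1: I, integral causality)
b3 |I2  (prefer integral on I2)
b2 |J1  (J1 needs exactly one e-in)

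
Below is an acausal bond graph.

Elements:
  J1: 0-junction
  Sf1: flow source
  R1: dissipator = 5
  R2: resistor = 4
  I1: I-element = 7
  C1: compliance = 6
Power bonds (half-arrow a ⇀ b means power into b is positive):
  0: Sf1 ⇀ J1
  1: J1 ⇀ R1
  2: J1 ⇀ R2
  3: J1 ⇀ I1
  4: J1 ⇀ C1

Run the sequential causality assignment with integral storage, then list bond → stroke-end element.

#0 |Sf1
#1 |R1
#2 |R2
#3 |I1
#4 |J1

#0 →Sf1  (Sf1 fixes flow; stroke at Sf1)
#3 →I1  (prefer integral on I1)
#4 →J1  (prefer integral on C1)
#1 →R1  (common-e at J1 fixed by 4)
#2 →R2  (J1 effort already set via bond 4)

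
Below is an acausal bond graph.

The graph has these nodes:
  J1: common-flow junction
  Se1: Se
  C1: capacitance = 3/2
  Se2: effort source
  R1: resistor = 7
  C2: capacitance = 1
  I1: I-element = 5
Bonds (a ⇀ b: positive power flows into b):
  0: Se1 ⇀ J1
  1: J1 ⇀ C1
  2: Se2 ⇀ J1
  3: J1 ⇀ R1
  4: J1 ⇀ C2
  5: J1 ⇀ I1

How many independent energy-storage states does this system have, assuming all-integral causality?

3  (C1, C2, I1 all integral)

bond 0 |J1  (Se1 fixes effort; stroke away)
bond 2 |J1  (source Se2 imposes e)
bond 1 |J1  (C1 outputs effort q/C1)
bond 4 |J1  (prefer integral on C2)
bond 5 |I1  (I1: I, integral causality)
bond 3 |J1  (1-jn J1 has f-setter on 5)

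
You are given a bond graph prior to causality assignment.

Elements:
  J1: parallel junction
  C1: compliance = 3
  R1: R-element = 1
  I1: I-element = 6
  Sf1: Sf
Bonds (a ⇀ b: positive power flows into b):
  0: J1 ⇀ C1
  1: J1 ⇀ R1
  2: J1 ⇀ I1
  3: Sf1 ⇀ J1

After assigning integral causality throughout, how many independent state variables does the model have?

#3 stroke at Sf1  (source Sf1 imposes f)
#0 stroke at J1  (C1 outputs effort q/C1)
#1 stroke at R1  (common-e at J1 fixed by 0)
#2 stroke at I1  (J1 effort already set via bond 0)

2  (C1, I1 all integral)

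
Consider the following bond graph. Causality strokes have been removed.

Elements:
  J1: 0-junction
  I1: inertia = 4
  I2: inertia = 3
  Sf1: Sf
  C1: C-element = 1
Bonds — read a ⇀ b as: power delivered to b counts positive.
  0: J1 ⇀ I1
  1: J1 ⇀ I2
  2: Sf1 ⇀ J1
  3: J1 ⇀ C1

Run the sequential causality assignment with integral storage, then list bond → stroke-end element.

β2 |Sf1  (Sf1: flow source, stroke at near end)
β0 |I1  (I1 integral (f out))
β1 |I2  (I2 integral (f out))
β3 |J1  (only one effort-in slot at J1)

#0 stroke at I1
#1 stroke at I2
#2 stroke at Sf1
#3 stroke at J1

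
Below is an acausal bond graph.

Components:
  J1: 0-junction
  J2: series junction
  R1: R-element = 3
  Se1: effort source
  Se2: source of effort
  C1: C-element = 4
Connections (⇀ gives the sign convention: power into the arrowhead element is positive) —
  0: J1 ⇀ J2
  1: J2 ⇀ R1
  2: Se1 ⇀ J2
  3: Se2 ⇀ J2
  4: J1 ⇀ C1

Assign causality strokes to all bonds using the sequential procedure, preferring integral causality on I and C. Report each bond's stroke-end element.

b2 stroke at J2  (Se1 (Se) sets effort on bond)
b3 stroke at J2  (Se2 (Se) sets effort on bond)
b4 stroke at J1  (prefer integral on C1)
b0 stroke at J2  (0-jn J1 has e-setter on 4)
b1 stroke at R1  (J2 needs exactly one f-in)

bond 0 |J2
bond 1 |R1
bond 2 |J2
bond 3 |J2
bond 4 |J1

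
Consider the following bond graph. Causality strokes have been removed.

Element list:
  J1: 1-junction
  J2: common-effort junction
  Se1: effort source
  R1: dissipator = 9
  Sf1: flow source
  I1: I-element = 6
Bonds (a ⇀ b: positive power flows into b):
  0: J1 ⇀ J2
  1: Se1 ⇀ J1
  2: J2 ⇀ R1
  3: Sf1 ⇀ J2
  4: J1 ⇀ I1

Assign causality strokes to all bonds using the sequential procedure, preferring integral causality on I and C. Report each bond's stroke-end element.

bond 0 stroke→J1
bond 1 stroke→J1
bond 2 stroke→J2
bond 3 stroke→Sf1
bond 4 stroke→I1

β1 stroke→J1  (Se1 (Se) sets effort on bond)
β3 stroke→Sf1  (Sf1: flow source, stroke at near end)
β4 stroke→I1  (I1 outputs flow p/I1)
β0 stroke→J1  (common-f at J1 fixed by 4)
β2 stroke→J2  (closing 0-jn rule on J2)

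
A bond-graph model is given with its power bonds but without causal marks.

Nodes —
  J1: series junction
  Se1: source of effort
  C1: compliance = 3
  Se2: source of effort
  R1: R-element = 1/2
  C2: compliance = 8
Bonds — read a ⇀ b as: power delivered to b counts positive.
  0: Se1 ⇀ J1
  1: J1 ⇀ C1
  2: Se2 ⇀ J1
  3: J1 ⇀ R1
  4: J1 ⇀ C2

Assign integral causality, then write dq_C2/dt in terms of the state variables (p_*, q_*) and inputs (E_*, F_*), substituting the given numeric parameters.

dq_C2/dt = 2*E_Se1 + 2*E_Se2 - 2*q_C1/3 - q_C2/4

b0 |J1  (source Se1 imposes e)
b2 |J1  (Se2 fixes effort; stroke away)
b1 |J1  (C1 integral (e out))
b4 |J1  (C2 outputs effort q/C2)
b3 |R1  (closing 1-jn rule on J1)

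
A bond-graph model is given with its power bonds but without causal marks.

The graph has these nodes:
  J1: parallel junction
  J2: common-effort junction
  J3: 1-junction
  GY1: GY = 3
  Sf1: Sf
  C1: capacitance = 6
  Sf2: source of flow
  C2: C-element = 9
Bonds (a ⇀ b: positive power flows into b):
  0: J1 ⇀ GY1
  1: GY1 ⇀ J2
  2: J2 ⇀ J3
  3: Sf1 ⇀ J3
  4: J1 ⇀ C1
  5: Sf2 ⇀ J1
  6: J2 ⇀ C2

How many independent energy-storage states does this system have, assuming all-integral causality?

b3 |Sf1  (source Sf1 imposes f)
b5 |Sf2  (Sf2 (Sf) sets flow on bond)
b2 |J3  (1-jn J3 has f-setter on 3)
b4 |J1  (C1: C, integral causality)
b0 |GY1  (J1 effort already set via bond 4)
b1 |GY1  (GY1 both-in/both-out from 0)
b6 |J2  (J2: last free bond brings effort in)

2  (C1, C2 all integral)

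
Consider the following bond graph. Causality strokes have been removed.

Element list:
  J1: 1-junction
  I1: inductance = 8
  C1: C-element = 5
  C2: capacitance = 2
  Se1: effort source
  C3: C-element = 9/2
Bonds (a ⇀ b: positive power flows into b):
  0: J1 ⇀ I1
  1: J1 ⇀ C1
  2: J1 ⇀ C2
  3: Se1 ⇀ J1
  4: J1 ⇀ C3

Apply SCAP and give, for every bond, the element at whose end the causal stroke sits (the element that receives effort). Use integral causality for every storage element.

#0 stroke→I1
#1 stroke→J1
#2 stroke→J1
#3 stroke→J1
#4 stroke→J1

β3 stroke→J1  (Se1 fixes effort; stroke away)
β0 stroke→I1  (prefer integral on I1)
β1 stroke→J1  (1-jn J1 has f-setter on 0)
β2 stroke→J1  (common-f at J1 fixed by 0)
β4 stroke→J1  (J1: bond 0 brought flow, rest push out)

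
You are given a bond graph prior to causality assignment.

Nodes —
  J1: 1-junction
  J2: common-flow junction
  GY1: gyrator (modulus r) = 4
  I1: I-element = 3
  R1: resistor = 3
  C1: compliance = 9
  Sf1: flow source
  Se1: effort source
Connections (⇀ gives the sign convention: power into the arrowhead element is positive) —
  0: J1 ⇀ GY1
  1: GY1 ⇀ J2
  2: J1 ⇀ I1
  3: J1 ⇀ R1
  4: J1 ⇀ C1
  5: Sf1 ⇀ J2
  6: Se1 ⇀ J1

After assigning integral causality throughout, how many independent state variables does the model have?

bond 5 stroke→Sf1  (Sf1: flow source, stroke at near end)
bond 6 stroke→J1  (source Se1 imposes e)
bond 1 stroke→J2  (common-f at J2 fixed by 5)
bond 0 stroke→J1  (GY GY1: same side as bond 1)
bond 2 stroke→I1  (I1 outputs flow p/I1)
bond 3 stroke→J1  (common-f at J1 fixed by 2)
bond 4 stroke→J1  (1-jn J1 has f-setter on 2)

2  (C1, I1 all integral)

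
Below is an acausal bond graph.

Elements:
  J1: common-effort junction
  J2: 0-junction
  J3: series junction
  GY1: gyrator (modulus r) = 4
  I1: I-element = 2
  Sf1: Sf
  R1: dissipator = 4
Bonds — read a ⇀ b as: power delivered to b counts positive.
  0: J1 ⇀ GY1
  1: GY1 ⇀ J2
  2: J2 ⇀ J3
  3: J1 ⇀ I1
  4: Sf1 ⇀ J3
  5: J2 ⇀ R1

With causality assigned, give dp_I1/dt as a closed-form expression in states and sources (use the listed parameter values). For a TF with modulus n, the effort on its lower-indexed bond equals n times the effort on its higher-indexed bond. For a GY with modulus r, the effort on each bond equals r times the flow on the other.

dp_I1/dt = 4*F_Sf1 - 2*p_I1

b4 →Sf1  (source Sf1 imposes f)
b2 →J3  (1-jn J3 has f-setter on 4)
b3 →I1  (prefer integral on I1)
b0 →J1  (closing 0-jn rule on J1)
b1 →J2  (GY GY1: same side as bond 0)
b5 →R1  (common-e at J2 fixed by 1)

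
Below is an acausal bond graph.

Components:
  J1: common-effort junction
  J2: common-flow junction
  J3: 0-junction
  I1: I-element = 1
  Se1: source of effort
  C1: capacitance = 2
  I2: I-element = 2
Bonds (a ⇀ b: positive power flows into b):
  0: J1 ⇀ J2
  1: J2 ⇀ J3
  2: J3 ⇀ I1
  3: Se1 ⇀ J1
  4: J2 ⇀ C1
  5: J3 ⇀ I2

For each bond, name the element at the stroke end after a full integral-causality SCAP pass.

β3 →J1  (Se1 fixes effort; stroke away)
β0 →J2  (J1: bond 3 brought effort, rest push out)
β2 →I1  (prefer integral on I1)
β4 →J2  (C1: C, integral causality)
β1 →J3  (J2: last free bond brings flow in)
β5 →I2  (J3 effort already set via bond 1)

b0 →J2
b1 →J3
b2 →I1
b3 →J1
b4 →J2
b5 →I2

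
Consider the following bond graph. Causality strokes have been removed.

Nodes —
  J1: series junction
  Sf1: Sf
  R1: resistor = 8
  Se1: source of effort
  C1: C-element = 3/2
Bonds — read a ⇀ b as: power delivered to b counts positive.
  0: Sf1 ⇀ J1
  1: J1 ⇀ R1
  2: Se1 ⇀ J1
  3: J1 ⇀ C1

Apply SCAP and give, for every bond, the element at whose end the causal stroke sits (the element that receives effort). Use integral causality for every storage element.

β0 →Sf1
β1 →J1
β2 →J1
β3 →J1

bond 0 stroke→Sf1  (Sf1: flow source, stroke at near end)
bond 2 stroke→J1  (Se1: effort source, stroke at far end)
bond 1 stroke→J1  (J1: bond 0 brought flow, rest push out)
bond 3 stroke→J1  (J1: bond 0 brought flow, rest push out)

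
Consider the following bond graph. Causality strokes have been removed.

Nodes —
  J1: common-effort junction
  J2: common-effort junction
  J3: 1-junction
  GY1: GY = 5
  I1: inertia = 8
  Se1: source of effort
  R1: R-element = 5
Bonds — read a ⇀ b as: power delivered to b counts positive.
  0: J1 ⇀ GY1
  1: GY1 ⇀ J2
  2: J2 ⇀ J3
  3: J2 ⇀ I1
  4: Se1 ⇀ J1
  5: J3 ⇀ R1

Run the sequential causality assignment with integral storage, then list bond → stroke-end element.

bond 4 |J1  (Se1 (Se) sets effort on bond)
bond 0 |GY1  (common-e at J1 fixed by 4)
bond 1 |GY1  (GY GY1: same side as bond 0)
bond 3 |I1  (I1 outputs flow p/I1)
bond 2 |J2  (J2: last free bond brings effort in)
bond 5 |J3  (common-f at J3 fixed by 2)

#0 stroke at GY1
#1 stroke at GY1
#2 stroke at J2
#3 stroke at I1
#4 stroke at J1
#5 stroke at J3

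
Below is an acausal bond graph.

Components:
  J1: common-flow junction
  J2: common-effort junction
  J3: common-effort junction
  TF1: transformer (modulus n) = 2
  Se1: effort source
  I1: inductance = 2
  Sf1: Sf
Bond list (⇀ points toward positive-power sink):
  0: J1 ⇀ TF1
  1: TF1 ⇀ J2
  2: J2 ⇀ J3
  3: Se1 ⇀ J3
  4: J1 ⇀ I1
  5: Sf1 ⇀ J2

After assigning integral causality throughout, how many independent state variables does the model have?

1  (I1 all integral)

bond 3 stroke→J3  (Se1 fixes effort; stroke away)
bond 5 stroke→Sf1  (Sf1 fixes flow; stroke at Sf1)
bond 2 stroke→J2  (J3 effort already set via bond 3)
bond 1 stroke→TF1  (J2: bond 2 brought effort, rest push out)
bond 0 stroke→J1  (TF1 one-in-one-out from 1)
bond 4 stroke→I1  (J1: last free bond brings flow in)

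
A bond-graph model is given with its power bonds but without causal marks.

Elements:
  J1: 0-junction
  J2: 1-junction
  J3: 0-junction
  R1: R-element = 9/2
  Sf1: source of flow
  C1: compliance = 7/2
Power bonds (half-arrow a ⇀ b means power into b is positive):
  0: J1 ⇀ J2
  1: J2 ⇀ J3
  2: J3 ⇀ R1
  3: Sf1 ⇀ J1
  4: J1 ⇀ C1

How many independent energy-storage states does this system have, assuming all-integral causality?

1  (C1 all integral)

bond 3 |Sf1  (source Sf1 imposes f)
bond 4 |J1  (C1 outputs effort q/C1)
bond 0 |J2  (0-jn J1 has e-setter on 4)
bond 1 |J3  (J2: last free bond brings flow in)
bond 2 |R1  (J3: bond 1 brought effort, rest push out)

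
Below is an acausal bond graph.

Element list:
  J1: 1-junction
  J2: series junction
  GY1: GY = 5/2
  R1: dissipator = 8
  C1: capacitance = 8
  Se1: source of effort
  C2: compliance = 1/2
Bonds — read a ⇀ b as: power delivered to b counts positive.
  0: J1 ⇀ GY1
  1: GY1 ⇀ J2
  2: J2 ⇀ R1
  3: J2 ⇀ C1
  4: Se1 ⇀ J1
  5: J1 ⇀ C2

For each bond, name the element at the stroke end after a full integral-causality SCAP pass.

b4 →J1  (Se1 fixes effort; stroke away)
b3 →J2  (prefer integral on C1)
b5 →J1  (C2 integral (e out))
b0 →GY1  (J1: last free bond brings flow in)
b1 →GY1  (GY GY1: same side as bond 0)
b2 →J2  (1-jn J2 has f-setter on 1)

b0 stroke→GY1
b1 stroke→GY1
b2 stroke→J2
b3 stroke→J2
b4 stroke→J1
b5 stroke→J1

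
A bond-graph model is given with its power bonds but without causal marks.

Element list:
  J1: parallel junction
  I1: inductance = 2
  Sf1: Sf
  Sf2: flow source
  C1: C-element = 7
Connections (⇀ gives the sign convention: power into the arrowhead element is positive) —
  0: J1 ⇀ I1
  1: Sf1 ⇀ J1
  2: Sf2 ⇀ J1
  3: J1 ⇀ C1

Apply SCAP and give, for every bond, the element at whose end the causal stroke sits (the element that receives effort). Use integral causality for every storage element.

β1 stroke at Sf1  (Sf1: flow source, stroke at near end)
β2 stroke at Sf2  (Sf2: flow source, stroke at near end)
β0 stroke at I1  (I1 integral (f out))
β3 stroke at J1  (J1 needs exactly one e-in)

bond 0 stroke→I1
bond 1 stroke→Sf1
bond 2 stroke→Sf2
bond 3 stroke→J1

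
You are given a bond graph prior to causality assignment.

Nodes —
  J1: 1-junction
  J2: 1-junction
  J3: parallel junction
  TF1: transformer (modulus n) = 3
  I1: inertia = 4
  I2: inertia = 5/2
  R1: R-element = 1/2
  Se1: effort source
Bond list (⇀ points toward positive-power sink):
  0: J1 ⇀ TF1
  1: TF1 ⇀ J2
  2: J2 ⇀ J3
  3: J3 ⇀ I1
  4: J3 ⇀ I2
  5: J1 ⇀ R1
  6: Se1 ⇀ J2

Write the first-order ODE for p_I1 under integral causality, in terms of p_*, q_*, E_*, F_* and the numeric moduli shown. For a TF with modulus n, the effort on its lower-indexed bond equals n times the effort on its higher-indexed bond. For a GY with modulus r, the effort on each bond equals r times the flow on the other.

dp_I1/dt = E_Se1 - p_I1/72 - p_I2/45

b6 |J2  (Se1 (Se) sets effort on bond)
b3 |I1  (I1: I, integral causality)
b4 |I2  (prefer integral on I2)
b2 |J3  (closing 0-jn rule on J3)
b1 |J2  (J2: bond 2 brought flow, rest push out)
b0 |TF1  (through TF1, causality passes straight; one stroke at TF1)
b5 |J1  (1-jn J1 has f-setter on 0)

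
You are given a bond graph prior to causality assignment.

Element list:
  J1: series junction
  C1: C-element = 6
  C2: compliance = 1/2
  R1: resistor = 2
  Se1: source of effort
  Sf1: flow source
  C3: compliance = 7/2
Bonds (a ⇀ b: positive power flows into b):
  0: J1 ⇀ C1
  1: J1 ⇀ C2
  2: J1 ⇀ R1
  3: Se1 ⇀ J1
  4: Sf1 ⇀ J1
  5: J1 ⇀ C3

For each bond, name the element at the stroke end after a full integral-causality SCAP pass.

b3 stroke→J1  (source Se1 imposes e)
b4 stroke→Sf1  (Sf1 fixes flow; stroke at Sf1)
b0 stroke→J1  (1-jn J1 has f-setter on 4)
b1 stroke→J1  (J1 flow already set via bond 4)
b2 stroke→J1  (1-jn J1 has f-setter on 4)
b5 stroke→J1  (1-jn J1 has f-setter on 4)

b0 stroke→J1
b1 stroke→J1
b2 stroke→J1
b3 stroke→J1
b4 stroke→Sf1
b5 stroke→J1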